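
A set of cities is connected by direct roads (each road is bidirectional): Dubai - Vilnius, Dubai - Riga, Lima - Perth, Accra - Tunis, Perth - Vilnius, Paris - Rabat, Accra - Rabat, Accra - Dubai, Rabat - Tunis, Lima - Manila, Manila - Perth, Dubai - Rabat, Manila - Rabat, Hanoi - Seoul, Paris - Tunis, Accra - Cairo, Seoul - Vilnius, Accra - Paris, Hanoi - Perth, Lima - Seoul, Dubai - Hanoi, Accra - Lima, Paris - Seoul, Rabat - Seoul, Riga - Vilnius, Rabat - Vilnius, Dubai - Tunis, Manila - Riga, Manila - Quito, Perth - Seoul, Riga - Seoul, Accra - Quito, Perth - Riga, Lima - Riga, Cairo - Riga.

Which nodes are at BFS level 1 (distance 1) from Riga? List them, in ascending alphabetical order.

Cairo, Dubai, Lima, Manila, Perth, Seoul, Vilnius

Level 0: Riga
Level 1: Cairo, Dubai, Lima, Manila, Perth, Seoul, Vilnius
Level 2: Accra, Hanoi, Paris, Quito, Rabat, Tunis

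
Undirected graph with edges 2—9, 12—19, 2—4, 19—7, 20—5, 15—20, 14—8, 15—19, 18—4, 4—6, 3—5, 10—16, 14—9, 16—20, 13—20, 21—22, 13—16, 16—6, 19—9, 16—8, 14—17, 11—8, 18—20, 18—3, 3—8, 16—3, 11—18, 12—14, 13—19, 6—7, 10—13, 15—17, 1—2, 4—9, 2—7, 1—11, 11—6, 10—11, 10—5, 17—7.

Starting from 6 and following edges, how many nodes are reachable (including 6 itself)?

20

BFS from 6 visits: 6, 16, 11, 7, 4, 20, 13, 10, 8, 3, 18, 1, 19, 17, 2, 9, 15, 5, 14, 12
Reachable nodes: 20 of 22 total.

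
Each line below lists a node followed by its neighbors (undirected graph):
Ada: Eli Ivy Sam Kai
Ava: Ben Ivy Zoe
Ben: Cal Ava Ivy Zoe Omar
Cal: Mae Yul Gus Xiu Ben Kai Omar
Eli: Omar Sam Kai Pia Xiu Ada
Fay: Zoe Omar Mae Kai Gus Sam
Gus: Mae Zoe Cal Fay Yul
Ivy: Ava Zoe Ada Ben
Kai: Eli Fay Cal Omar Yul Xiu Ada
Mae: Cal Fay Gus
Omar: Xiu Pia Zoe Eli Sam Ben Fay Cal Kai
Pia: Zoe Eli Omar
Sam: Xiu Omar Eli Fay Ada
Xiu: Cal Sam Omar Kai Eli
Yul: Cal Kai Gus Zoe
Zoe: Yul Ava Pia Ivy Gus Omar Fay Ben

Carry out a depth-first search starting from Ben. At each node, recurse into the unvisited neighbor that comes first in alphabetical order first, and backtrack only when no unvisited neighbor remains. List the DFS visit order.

Ben Ava Ivy Ada Eli Kai Cal Gus Fay Mae Omar Pia Zoe Yul Sam Xiu

Visit Ben
Ben → Ava
Ava → Ivy
Ivy → Ada
Ada → Eli
Eli → Kai
Kai → Cal
Cal → Gus
Gus → Fay
Fay → Mae
Fay → Omar
Omar → Pia
Pia → Zoe
Zoe → Yul
Omar → Sam
Sam → Xiu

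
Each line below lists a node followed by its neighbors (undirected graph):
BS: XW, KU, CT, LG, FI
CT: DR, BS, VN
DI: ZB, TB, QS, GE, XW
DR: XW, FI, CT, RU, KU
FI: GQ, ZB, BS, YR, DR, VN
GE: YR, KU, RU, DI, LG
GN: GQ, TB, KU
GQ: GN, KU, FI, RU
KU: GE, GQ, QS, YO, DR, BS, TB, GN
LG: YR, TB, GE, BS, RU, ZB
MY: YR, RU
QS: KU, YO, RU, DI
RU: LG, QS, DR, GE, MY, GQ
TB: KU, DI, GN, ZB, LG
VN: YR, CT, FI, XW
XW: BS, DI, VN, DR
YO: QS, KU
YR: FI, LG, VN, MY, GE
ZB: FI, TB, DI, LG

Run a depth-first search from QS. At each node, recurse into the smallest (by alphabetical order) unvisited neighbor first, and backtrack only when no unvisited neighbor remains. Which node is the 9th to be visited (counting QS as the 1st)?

Visit QS
QS → DI
DI → GE
GE → KU
KU → BS
BS → CT
CT → DR
DR → FI
FI → GQ
GQ → GN
GN → TB
TB → LG
LG → RU
RU → MY
MY → YR
YR → VN
VN → XW
LG → ZB
KU → YO

Visit order: QS, DI, GE, KU, BS, CT, DR, FI, GQ, GN, TB, LG, RU, MY, YR, VN, XW, ZB, YO

GQ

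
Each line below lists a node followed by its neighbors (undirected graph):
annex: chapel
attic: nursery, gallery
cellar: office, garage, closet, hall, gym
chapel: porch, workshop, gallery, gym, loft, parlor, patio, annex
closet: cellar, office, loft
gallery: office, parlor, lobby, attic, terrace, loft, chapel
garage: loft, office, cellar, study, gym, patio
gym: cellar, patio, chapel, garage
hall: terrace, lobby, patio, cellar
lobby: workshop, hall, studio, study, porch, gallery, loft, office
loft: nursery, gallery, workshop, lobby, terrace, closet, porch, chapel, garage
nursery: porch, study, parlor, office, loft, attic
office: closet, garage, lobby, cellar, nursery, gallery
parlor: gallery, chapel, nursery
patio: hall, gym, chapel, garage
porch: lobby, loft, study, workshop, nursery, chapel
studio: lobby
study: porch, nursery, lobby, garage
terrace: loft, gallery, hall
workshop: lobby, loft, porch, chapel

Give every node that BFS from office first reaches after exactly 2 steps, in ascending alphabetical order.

Level 0: office
Level 1: cellar, closet, gallery, garage, lobby, nursery
Level 2: attic, chapel, gym, hall, loft, parlor, patio, porch, studio, study, terrace, workshop
Level 3: annex

attic, chapel, gym, hall, loft, parlor, patio, porch, studio, study, terrace, workshop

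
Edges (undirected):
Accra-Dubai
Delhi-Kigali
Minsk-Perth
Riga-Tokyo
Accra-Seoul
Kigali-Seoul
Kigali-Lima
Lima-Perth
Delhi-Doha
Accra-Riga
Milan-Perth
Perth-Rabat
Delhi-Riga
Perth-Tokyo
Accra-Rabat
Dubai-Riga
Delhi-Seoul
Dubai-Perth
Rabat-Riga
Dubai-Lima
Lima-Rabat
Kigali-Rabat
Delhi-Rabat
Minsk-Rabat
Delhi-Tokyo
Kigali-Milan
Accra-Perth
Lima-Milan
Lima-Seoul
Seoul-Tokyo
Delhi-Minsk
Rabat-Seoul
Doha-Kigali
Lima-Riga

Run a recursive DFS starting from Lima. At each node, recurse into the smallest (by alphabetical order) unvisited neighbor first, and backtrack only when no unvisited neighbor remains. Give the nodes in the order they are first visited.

Lima Dubai Accra Perth Milan Kigali Delhi Doha Minsk Rabat Riga Tokyo Seoul

Visit Lima
Lima → Dubai
Dubai → Accra
Accra → Perth
Perth → Milan
Milan → Kigali
Kigali → Delhi
Delhi → Doha
Delhi → Minsk
Minsk → Rabat
Rabat → Riga
Riga → Tokyo
Tokyo → Seoul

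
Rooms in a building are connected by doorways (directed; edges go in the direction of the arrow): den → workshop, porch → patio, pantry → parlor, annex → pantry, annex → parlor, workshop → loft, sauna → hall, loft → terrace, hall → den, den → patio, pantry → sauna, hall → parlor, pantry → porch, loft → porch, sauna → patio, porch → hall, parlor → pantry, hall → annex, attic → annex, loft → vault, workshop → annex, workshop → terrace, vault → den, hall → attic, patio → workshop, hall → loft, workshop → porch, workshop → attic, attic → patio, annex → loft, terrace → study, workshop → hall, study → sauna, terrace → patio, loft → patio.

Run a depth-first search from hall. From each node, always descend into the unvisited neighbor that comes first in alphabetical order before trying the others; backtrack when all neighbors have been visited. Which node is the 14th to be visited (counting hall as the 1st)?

parlor

Visit hall
hall → annex
annex → loft
loft → patio
patio → workshop
workshop → attic
workshop → porch
workshop → terrace
terrace → study
study → sauna
loft → vault
vault → den
annex → pantry
pantry → parlor

Visit order: hall, annex, loft, patio, workshop, attic, porch, terrace, study, sauna, vault, den, pantry, parlor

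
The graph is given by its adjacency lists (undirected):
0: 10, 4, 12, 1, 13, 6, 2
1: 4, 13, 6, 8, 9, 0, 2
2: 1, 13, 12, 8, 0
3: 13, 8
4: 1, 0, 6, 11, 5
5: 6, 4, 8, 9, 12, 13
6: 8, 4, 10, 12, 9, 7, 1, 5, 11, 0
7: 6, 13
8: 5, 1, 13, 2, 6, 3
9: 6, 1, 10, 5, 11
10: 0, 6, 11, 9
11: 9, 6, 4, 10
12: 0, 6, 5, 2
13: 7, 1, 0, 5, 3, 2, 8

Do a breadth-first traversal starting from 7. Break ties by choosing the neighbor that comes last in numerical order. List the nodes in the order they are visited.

Visit 7; enqueue 13, 6 → queue [13, 6]
Visit 13; enqueue 8, 5, 3, 2, 1, 0 → queue [6, 8, 5, 3, 2, 1, 0]
Visit 6; enqueue 12, 11, 10, 9, 4 → queue [8, 5, 3, 2, 1, 0, 12, 11, 10, 9, 4]
Visit 8 → queue [5, 3, 2, 1, 0, 12, 11, 10, 9, 4]
Visit 5 → queue [3, 2, 1, 0, 12, 11, 10, 9, 4]
Visit 3 → queue [2, 1, 0, 12, 11, 10, 9, 4]
Visit 2 → queue [1, 0, 12, 11, 10, 9, 4]
Visit 1 → queue [0, 12, 11, 10, 9, 4]
Visit 0 → queue [12, 11, 10, 9, 4]
Visit 12 → queue [11, 10, 9, 4]
Visit 11 → queue [10, 9, 4]
Visit 10 → queue [9, 4]
Visit 9 → queue [4]
Visit 4 → queue []

7 -> 13 -> 6 -> 8 -> 5 -> 3 -> 2 -> 1 -> 0 -> 12 -> 11 -> 10 -> 9 -> 4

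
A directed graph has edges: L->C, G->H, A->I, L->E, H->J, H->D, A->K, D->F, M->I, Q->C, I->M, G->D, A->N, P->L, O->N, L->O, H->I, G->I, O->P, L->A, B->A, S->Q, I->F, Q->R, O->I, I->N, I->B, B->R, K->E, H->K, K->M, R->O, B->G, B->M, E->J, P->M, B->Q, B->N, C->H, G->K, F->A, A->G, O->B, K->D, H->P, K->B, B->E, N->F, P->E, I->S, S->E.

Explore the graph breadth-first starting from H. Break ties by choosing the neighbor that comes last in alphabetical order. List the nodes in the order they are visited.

H, P, K, J, I, D, M, L, E, B, S, N, F, O, C, A, R, Q, G

Visit H; enqueue P, K, J, I, D → queue [P, K, J, I, D]
Visit P; enqueue M, L, E → queue [K, J, I, D, M, L, E]
Visit K; enqueue B → queue [J, I, D, M, L, E, B]
Visit J → queue [I, D, M, L, E, B]
Visit I; enqueue S, N, F → queue [D, M, L, E, B, S, N, F]
Visit D → queue [M, L, E, B, S, N, F]
Visit M → queue [L, E, B, S, N, F]
Visit L; enqueue O, C, A → queue [E, B, S, N, F, O, C, A]
Visit E → queue [B, S, N, F, O, C, A]
Visit B; enqueue R, Q, G → queue [S, N, F, O, C, A, R, Q, G]
Visit S → queue [N, F, O, C, A, R, Q, G]
Visit N → queue [F, O, C, A, R, Q, G]
Visit F → queue [O, C, A, R, Q, G]
Visit O → queue [C, A, R, Q, G]
Visit C → queue [A, R, Q, G]
Visit A → queue [R, Q, G]
Visit R → queue [Q, G]
Visit Q → queue [G]
Visit G → queue []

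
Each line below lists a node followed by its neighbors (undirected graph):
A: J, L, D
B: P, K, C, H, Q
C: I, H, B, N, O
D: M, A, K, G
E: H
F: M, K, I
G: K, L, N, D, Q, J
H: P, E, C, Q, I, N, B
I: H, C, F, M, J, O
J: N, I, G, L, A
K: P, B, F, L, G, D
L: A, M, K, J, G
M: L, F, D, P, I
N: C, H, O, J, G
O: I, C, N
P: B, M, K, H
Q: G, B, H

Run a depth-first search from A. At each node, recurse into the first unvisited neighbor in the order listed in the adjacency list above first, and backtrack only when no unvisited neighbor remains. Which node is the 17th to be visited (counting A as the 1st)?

Visit A
A → J
J → N
N → C
C → I
I → H
H → P
P → B
B → K
K → F
F → M
M → L
L → G
G → D
G → Q
H → E
I → O

Visit order: A, J, N, C, I, H, P, B, K, F, M, L, G, D, Q, E, O

O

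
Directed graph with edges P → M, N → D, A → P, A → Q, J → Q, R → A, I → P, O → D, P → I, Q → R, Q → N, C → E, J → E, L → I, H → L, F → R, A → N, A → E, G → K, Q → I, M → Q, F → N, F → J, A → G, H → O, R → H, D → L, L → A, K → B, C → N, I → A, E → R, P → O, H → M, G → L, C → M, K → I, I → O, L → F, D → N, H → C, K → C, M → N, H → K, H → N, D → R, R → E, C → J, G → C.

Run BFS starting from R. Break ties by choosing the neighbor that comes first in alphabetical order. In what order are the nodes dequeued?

R, A, E, H, G, N, P, Q, C, K, L, M, O, D, I, J, B, F

Visit R; enqueue A, E, H → queue [A, E, H]
Visit A; enqueue G, N, P, Q → queue [E, H, G, N, P, Q]
Visit E → queue [H, G, N, P, Q]
Visit H; enqueue C, K, L, M, O → queue [G, N, P, Q, C, K, L, M, O]
Visit G → queue [N, P, Q, C, K, L, M, O]
Visit N; enqueue D → queue [P, Q, C, K, L, M, O, D]
Visit P; enqueue I → queue [Q, C, K, L, M, O, D, I]
Visit Q → queue [C, K, L, M, O, D, I]
Visit C; enqueue J → queue [K, L, M, O, D, I, J]
Visit K; enqueue B → queue [L, M, O, D, I, J, B]
Visit L; enqueue F → queue [M, O, D, I, J, B, F]
Visit M → queue [O, D, I, J, B, F]
Visit O → queue [D, I, J, B, F]
Visit D → queue [I, J, B, F]
Visit I → queue [J, B, F]
Visit J → queue [B, F]
Visit B → queue [F]
Visit F → queue []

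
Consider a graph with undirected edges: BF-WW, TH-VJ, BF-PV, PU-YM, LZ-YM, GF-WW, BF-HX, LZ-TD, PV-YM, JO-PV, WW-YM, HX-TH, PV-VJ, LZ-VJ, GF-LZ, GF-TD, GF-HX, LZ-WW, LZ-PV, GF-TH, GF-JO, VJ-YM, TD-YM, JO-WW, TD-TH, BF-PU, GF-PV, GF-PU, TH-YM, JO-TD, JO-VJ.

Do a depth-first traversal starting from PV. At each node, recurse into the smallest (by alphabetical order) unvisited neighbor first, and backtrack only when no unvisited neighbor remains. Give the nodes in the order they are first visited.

PV -> BF -> HX -> GF -> JO -> TD -> LZ -> VJ -> TH -> YM -> PU -> WW

Visit PV
PV → BF
BF → HX
HX → GF
GF → JO
JO → TD
TD → LZ
LZ → VJ
VJ → TH
TH → YM
YM → PU
YM → WW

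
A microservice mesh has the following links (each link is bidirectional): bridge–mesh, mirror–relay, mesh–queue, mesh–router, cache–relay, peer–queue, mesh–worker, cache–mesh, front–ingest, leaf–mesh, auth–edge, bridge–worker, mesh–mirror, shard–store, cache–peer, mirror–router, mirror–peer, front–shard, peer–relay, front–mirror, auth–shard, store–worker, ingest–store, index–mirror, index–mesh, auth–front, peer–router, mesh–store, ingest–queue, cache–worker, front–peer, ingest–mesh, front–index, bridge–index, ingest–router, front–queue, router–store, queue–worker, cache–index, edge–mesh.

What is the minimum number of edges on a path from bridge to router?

2

Level 0: bridge
Level 1: index, mesh, worker
Level 2: cache, edge, front, ingest, leaf, mirror, queue, router, store
Level 3: auth, peer, relay, shard
router first appears at level 2.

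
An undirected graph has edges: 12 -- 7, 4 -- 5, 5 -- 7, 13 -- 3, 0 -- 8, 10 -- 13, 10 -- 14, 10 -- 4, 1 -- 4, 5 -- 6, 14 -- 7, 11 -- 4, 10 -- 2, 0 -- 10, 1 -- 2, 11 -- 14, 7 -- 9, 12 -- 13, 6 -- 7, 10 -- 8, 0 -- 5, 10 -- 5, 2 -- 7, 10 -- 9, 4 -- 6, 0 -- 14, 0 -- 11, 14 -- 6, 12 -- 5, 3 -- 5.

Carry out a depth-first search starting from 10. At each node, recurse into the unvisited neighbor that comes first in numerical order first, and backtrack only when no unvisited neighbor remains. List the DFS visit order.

10 → 0 → 5 → 3 → 13 → 12 → 7 → 2 → 1 → 4 → 6 → 14 → 11 → 9 → 8

Visit 10
10 → 0
0 → 5
5 → 3
3 → 13
13 → 12
12 → 7
7 → 2
2 → 1
1 → 4
4 → 6
6 → 14
14 → 11
7 → 9
0 → 8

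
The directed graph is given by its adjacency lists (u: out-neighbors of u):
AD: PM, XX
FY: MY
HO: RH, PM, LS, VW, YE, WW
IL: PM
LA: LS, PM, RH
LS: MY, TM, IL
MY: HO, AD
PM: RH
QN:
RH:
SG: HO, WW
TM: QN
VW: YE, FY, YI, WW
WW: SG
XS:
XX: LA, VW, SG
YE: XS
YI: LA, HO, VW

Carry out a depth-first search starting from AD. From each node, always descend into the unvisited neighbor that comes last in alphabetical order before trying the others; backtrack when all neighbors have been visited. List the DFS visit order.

AD XX VW YI LA RH PM LS TM QN MY HO YE XS WW SG IL FY

Visit AD
AD → XX
XX → VW
VW → YI
YI → LA
LA → RH
LA → PM
LA → LS
LS → TM
TM → QN
LS → MY
MY → HO
HO → YE
YE → XS
HO → WW
WW → SG
LS → IL
VW → FY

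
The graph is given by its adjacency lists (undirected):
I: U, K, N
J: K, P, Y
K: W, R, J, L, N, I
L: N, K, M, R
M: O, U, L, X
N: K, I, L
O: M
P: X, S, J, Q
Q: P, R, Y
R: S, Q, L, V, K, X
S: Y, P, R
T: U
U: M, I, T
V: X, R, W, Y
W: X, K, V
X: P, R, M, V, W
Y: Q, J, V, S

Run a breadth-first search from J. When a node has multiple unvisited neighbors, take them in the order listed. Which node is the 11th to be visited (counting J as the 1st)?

Visit J; enqueue K, P, Y → queue [K, P, Y]
Visit K; enqueue W, R, L, N, I → queue [P, Y, W, R, L, N, I]
Visit P; enqueue X, S, Q → queue [Y, W, R, L, N, I, X, S, Q]
Visit Y; enqueue V → queue [W, R, L, N, I, X, S, Q, V]
Visit W → queue [R, L, N, I, X, S, Q, V]
Visit R → queue [L, N, I, X, S, Q, V]
Visit L; enqueue M → queue [N, I, X, S, Q, V, M]
Visit N → queue [I, X, S, Q, V, M]
Visit I; enqueue U → queue [X, S, Q, V, M, U]
Visit X → queue [S, Q, V, M, U]
Visit S → queue [Q, V, M, U]
Visit Q → queue [V, M, U]
Visit V → queue [M, U]
Visit M; enqueue O → queue [U, O]
Visit U; enqueue T → queue [O, T]
Visit O → queue [T]
Visit T → queue []

Visit order: J, K, P, Y, W, R, L, N, I, X, S, Q, V, M, U, O, T

S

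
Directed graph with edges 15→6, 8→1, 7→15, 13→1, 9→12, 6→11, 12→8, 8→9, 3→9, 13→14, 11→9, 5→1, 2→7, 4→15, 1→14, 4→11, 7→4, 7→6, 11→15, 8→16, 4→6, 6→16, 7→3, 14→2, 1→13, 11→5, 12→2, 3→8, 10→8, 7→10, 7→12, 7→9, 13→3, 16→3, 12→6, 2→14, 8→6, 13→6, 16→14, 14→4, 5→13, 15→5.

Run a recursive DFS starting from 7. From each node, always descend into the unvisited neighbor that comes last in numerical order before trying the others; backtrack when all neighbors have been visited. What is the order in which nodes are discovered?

7 15 6 16 14 4 11 9 12 8 1 13 3 2 5 10

Visit 7
7 → 15
15 → 6
6 → 16
16 → 14
14 → 4
4 → 11
11 → 9
9 → 12
12 → 8
8 → 1
1 → 13
13 → 3
12 → 2
11 → 5
7 → 10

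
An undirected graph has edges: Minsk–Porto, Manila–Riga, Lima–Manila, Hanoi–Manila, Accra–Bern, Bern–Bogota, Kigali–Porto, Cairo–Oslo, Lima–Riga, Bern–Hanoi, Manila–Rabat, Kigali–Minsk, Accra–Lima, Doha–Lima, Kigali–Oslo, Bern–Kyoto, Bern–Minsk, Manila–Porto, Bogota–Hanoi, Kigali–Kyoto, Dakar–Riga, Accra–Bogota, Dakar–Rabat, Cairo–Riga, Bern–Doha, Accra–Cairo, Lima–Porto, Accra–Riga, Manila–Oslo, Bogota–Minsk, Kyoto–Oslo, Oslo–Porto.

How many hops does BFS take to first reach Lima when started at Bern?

Level 0: Bern
Level 1: Accra, Bogota, Doha, Hanoi, Kyoto, Minsk
Level 2: Cairo, Kigali, Lima, Manila, Oslo, Porto, Riga
Level 3: Dakar, Rabat
Lima first appears at level 2.

2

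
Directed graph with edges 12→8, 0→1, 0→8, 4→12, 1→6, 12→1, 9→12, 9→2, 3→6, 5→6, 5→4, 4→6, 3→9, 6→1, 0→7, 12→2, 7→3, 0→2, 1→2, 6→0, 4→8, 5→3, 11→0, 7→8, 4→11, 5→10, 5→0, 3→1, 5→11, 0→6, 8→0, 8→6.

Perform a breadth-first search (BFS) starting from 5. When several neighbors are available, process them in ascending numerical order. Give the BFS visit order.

Visit 5; enqueue 0, 3, 4, 6, 10, 11 → queue [0, 3, 4, 6, 10, 11]
Visit 0; enqueue 1, 2, 7, 8 → queue [3, 4, 6, 10, 11, 1, 2, 7, 8]
Visit 3; enqueue 9 → queue [4, 6, 10, 11, 1, 2, 7, 8, 9]
Visit 4; enqueue 12 → queue [6, 10, 11, 1, 2, 7, 8, 9, 12]
Visit 6 → queue [10, 11, 1, 2, 7, 8, 9, 12]
Visit 10 → queue [11, 1, 2, 7, 8, 9, 12]
Visit 11 → queue [1, 2, 7, 8, 9, 12]
Visit 1 → queue [2, 7, 8, 9, 12]
Visit 2 → queue [7, 8, 9, 12]
Visit 7 → queue [8, 9, 12]
Visit 8 → queue [9, 12]
Visit 9 → queue [12]
Visit 12 → queue []

5, 0, 3, 4, 6, 10, 11, 1, 2, 7, 8, 9, 12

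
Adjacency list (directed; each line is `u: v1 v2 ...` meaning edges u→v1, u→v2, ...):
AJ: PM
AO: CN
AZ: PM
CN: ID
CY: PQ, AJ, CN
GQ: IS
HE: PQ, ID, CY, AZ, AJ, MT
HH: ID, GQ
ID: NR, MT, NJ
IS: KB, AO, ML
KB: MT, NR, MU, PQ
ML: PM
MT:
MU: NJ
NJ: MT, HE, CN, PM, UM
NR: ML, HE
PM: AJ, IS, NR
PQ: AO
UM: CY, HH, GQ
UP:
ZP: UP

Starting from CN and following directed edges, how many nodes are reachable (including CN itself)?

19

BFS from CN visits: CN, ID, MT, NJ, NR, HE, PM, UM, ML, AJ, AZ, CY, PQ, IS, GQ, HH, AO, KB, MU
Reachable nodes: 19 of 21 total.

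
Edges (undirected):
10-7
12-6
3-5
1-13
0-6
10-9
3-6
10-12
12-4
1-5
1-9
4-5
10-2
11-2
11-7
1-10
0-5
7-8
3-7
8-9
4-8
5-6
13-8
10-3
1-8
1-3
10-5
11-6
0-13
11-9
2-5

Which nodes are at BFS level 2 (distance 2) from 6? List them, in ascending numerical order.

1, 2, 4, 7, 9, 10, 13

Level 0: 6
Level 1: 0, 3, 5, 11, 12
Level 2: 1, 2, 4, 7, 9, 10, 13
Level 3: 8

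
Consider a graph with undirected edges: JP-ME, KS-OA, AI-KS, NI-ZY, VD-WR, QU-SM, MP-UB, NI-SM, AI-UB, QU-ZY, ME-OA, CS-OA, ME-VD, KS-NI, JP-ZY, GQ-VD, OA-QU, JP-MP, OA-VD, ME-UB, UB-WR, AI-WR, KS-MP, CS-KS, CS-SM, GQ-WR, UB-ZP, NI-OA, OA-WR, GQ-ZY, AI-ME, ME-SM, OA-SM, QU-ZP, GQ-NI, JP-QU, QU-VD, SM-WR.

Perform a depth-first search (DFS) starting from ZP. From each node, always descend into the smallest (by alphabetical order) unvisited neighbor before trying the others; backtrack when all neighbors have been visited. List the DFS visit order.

ZP → QU → JP → ME → AI → KS → CS → OA → NI → GQ → VD → WR → SM → UB → MP → ZY

Visit ZP
ZP → QU
QU → JP
JP → ME
ME → AI
AI → KS
KS → CS
CS → OA
OA → NI
NI → GQ
GQ → VD
VD → WR
WR → SM
WR → UB
UB → MP
GQ → ZY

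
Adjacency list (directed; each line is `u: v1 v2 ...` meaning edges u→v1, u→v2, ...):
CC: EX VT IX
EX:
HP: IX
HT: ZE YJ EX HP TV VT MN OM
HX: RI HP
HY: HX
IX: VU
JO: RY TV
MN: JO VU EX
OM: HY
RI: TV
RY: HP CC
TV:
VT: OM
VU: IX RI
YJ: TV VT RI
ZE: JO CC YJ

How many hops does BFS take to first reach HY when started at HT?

2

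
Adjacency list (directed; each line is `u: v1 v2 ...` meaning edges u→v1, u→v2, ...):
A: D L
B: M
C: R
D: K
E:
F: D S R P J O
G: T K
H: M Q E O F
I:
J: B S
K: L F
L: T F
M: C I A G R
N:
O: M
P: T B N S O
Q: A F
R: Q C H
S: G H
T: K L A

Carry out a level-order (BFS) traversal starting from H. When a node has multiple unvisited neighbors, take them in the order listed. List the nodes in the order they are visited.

Visit H; enqueue M, Q, E, O, F → queue [M, Q, E, O, F]
Visit M; enqueue C, I, A, G, R → queue [Q, E, O, F, C, I, A, G, R]
Visit Q → queue [E, O, F, C, I, A, G, R]
Visit E → queue [O, F, C, I, A, G, R]
Visit O → queue [F, C, I, A, G, R]
Visit F; enqueue D, S, P, J → queue [C, I, A, G, R, D, S, P, J]
Visit C → queue [I, A, G, R, D, S, P, J]
Visit I → queue [A, G, R, D, S, P, J]
Visit A; enqueue L → queue [G, R, D, S, P, J, L]
Visit G; enqueue T, K → queue [R, D, S, P, J, L, T, K]
Visit R → queue [D, S, P, J, L, T, K]
Visit D → queue [S, P, J, L, T, K]
Visit S → queue [P, J, L, T, K]
Visit P; enqueue B, N → queue [J, L, T, K, B, N]
Visit J → queue [L, T, K, B, N]
Visit L → queue [T, K, B, N]
Visit T → queue [K, B, N]
Visit K → queue [B, N]
Visit B → queue [N]
Visit N → queue []

H → M → Q → E → O → F → C → I → A → G → R → D → S → P → J → L → T → K → B → N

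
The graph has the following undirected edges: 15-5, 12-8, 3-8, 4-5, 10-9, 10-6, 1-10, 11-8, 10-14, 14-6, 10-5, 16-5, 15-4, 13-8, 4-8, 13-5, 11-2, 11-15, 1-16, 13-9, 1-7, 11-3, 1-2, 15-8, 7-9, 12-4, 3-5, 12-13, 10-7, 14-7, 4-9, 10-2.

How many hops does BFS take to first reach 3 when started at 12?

2

Level 0: 12
Level 1: 4, 8, 13
Level 2: 3, 5, 9, 11, 15
Level 3: 2, 7, 10, 16
Level 4: 1, 6, 14
3 first appears at level 2.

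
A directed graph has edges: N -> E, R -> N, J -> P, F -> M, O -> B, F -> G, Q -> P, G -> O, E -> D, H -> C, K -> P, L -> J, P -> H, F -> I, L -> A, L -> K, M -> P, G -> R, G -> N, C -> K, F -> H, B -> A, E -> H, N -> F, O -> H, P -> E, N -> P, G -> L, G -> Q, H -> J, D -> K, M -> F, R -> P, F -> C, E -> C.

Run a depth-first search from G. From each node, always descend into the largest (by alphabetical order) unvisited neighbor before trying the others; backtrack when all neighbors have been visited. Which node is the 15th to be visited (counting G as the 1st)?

O

Visit G
G → R
R → P
P → H
H → J
H → C
C → K
P → E
E → D
R → N
N → F
F → M
F → I
G → Q
G → O
O → B
B → A
G → L

Visit order: G, R, P, H, J, C, K, E, D, N, F, M, I, Q, O, B, A, L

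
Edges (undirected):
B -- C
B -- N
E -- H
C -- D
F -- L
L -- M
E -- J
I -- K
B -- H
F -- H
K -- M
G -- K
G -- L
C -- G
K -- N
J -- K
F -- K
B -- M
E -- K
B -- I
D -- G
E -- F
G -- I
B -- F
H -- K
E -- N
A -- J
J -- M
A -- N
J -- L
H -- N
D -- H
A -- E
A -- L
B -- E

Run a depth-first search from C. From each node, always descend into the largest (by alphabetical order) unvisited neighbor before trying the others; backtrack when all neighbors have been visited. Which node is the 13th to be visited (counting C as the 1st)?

I

Visit C
C → G
G → L
L → M
M → K
K → N
N → H
H → F
F → E
E → J
J → A
E → B
B → I
H → D

Visit order: C, G, L, M, K, N, H, F, E, J, A, B, I, D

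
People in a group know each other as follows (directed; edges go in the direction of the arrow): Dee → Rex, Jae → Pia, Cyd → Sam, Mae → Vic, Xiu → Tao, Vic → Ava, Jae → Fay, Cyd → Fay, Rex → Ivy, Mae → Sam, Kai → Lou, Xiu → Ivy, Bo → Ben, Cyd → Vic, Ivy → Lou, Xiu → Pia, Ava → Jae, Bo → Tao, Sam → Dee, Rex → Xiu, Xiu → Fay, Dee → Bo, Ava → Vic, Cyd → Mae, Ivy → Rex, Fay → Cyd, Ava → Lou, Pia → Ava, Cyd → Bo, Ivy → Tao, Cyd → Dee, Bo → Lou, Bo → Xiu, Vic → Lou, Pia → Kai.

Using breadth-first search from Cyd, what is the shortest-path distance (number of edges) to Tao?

2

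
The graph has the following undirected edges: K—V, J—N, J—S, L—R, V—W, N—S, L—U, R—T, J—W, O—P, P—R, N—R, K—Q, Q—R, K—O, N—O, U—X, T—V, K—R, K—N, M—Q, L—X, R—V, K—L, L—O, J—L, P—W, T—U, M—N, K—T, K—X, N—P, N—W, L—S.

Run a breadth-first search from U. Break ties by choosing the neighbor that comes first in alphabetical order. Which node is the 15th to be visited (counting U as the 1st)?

M

Visit U; enqueue L, T, X → queue [L, T, X]
Visit L; enqueue J, K, O, R, S → queue [T, X, J, K, O, R, S]
Visit T; enqueue V → queue [X, J, K, O, R, S, V]
Visit X → queue [J, K, O, R, S, V]
Visit J; enqueue N, W → queue [K, O, R, S, V, N, W]
Visit K; enqueue Q → queue [O, R, S, V, N, W, Q]
Visit O; enqueue P → queue [R, S, V, N, W, Q, P]
Visit R → queue [S, V, N, W, Q, P]
Visit S → queue [V, N, W, Q, P]
Visit V → queue [N, W, Q, P]
Visit N; enqueue M → queue [W, Q, P, M]
Visit W → queue [Q, P, M]
Visit Q → queue [P, M]
Visit P → queue [M]
Visit M → queue []

Visit order: U, L, T, X, J, K, O, R, S, V, N, W, Q, P, M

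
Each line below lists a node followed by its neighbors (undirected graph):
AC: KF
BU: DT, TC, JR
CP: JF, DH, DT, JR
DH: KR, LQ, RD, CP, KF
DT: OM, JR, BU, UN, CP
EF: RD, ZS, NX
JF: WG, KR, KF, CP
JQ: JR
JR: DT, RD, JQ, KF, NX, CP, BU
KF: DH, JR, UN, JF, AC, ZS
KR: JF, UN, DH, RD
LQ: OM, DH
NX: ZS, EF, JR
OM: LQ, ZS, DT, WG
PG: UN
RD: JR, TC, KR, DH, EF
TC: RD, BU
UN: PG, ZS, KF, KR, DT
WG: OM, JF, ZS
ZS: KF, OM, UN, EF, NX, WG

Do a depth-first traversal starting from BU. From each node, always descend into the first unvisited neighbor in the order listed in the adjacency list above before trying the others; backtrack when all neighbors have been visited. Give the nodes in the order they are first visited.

BU → DT → OM → LQ → DH → KR → JF → WG → ZS → KF → JR → RD → TC → EF → NX → JQ → CP → UN → PG → AC

Visit BU
BU → DT
DT → OM
OM → LQ
LQ → DH
DH → KR
KR → JF
JF → WG
WG → ZS
ZS → KF
KF → JR
JR → RD
RD → TC
RD → EF
EF → NX
JR → JQ
JR → CP
KF → UN
UN → PG
KF → AC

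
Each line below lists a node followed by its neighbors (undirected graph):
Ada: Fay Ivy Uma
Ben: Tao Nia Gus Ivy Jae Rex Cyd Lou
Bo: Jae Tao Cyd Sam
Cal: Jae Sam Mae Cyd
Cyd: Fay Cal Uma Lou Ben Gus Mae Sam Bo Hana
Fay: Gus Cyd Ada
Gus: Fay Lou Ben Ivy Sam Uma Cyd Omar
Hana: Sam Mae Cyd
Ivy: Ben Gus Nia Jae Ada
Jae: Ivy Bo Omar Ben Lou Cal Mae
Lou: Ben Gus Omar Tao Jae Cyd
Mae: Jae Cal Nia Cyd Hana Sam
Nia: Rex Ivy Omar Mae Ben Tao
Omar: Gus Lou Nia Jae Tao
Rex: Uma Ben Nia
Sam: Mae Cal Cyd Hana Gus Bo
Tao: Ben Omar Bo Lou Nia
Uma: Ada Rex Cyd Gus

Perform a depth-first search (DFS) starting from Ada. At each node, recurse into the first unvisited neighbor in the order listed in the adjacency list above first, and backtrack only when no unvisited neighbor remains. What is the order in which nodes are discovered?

Visit Ada
Ada → Fay
Fay → Gus
Gus → Lou
Lou → Ben
Ben → Tao
Tao → Omar
Omar → Nia
Nia → Rex
Rex → Uma
Uma → Cyd
Cyd → Cal
Cal → Jae
Jae → Ivy
Jae → Bo
Bo → Sam
Sam → Mae
Mae → Hana

Ada → Fay → Gus → Lou → Ben → Tao → Omar → Nia → Rex → Uma → Cyd → Cal → Jae → Ivy → Bo → Sam → Mae → Hana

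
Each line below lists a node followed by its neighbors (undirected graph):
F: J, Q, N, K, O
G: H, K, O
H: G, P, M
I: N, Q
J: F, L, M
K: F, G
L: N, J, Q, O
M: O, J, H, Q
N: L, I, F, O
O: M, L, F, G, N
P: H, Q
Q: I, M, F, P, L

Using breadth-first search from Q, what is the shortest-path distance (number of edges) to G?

Level 0: Q
Level 1: F, I, L, M, P
Level 2: H, J, K, N, O
Level 3: G
G first appears at level 3.

3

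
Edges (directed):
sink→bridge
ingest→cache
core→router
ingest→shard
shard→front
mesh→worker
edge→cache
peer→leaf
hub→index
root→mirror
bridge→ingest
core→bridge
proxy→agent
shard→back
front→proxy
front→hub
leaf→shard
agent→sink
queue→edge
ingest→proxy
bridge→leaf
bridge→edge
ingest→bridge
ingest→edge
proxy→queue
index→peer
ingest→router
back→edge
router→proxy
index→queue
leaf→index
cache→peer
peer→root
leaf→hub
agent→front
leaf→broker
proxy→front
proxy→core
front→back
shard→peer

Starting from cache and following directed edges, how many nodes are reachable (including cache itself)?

20

BFS from cache visits: cache, peer, root, leaf, mirror, shard, index, hub, broker, front, back, queue, proxy, edge, core, agent, router, bridge, sink, ingest
Reachable nodes: 20 of 22 total.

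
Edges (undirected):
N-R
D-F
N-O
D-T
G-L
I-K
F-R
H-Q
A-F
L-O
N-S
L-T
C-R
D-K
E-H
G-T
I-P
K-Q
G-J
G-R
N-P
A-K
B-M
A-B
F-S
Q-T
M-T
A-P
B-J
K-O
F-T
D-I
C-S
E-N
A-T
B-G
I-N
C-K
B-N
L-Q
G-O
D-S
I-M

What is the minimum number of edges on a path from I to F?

2

Level 0: I
Level 1: D, K, M, N, P
Level 2: A, B, C, E, F, O, Q, R, S, T
Level 3: G, H, J, L
F first appears at level 2.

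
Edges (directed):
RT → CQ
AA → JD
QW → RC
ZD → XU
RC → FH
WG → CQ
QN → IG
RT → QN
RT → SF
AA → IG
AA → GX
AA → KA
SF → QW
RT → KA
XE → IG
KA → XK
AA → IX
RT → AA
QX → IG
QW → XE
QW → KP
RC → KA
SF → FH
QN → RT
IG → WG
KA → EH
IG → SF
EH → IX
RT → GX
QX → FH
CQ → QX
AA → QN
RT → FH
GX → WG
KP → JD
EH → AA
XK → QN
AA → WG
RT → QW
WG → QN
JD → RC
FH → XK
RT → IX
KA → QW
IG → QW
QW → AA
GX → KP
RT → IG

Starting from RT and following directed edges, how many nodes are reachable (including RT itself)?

BFS from RT visits: RT, AA, CQ, FH, GX, IG, IX, KA, QN, QW, SF, JD, WG, QX, XK, KP, EH, RC, XE
Reachable nodes: 19 of 21 total.

19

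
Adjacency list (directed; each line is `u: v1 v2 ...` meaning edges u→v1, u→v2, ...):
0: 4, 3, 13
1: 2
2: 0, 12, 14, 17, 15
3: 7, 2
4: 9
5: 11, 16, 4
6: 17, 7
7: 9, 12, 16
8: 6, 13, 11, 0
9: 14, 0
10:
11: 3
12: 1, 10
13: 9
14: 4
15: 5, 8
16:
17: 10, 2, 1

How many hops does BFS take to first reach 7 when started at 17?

Level 0: 17
Level 1: 1, 2, 10
Level 2: 0, 12, 14, 15
Level 3: 3, 4, 5, 8, 13
Level 4: 6, 7, 9, 11, 16
7 first appears at level 4.

4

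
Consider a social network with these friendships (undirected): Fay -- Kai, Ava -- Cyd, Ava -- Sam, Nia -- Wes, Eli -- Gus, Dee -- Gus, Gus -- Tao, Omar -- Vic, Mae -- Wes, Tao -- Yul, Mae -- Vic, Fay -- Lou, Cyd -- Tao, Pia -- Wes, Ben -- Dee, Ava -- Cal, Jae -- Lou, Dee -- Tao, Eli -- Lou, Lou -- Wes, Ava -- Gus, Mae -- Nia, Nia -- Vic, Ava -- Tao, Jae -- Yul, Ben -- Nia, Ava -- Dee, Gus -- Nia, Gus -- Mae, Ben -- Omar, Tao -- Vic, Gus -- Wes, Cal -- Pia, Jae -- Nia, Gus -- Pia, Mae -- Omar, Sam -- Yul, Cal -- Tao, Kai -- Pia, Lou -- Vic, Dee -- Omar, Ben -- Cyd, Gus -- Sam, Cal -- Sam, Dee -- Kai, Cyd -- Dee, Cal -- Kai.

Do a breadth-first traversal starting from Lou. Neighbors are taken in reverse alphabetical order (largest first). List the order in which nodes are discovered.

Lou → Wes → Vic → Jae → Fay → Eli → Pia → Nia → Mae → Gus → Tao → Omar → Yul → Kai → Cal → Ben → Sam → Dee → Ava → Cyd

Visit Lou; enqueue Wes, Vic, Jae, Fay, Eli → queue [Wes, Vic, Jae, Fay, Eli]
Visit Wes; enqueue Pia, Nia, Mae, Gus → queue [Vic, Jae, Fay, Eli, Pia, Nia, Mae, Gus]
Visit Vic; enqueue Tao, Omar → queue [Jae, Fay, Eli, Pia, Nia, Mae, Gus, Tao, Omar]
Visit Jae; enqueue Yul → queue [Fay, Eli, Pia, Nia, Mae, Gus, Tao, Omar, Yul]
Visit Fay; enqueue Kai → queue [Eli, Pia, Nia, Mae, Gus, Tao, Omar, Yul, Kai]
Visit Eli → queue [Pia, Nia, Mae, Gus, Tao, Omar, Yul, Kai]
Visit Pia; enqueue Cal → queue [Nia, Mae, Gus, Tao, Omar, Yul, Kai, Cal]
Visit Nia; enqueue Ben → queue [Mae, Gus, Tao, Omar, Yul, Kai, Cal, Ben]
Visit Mae → queue [Gus, Tao, Omar, Yul, Kai, Cal, Ben]
Visit Gus; enqueue Sam, Dee, Ava → queue [Tao, Omar, Yul, Kai, Cal, Ben, Sam, Dee, Ava]
Visit Tao; enqueue Cyd → queue [Omar, Yul, Kai, Cal, Ben, Sam, Dee, Ava, Cyd]
Visit Omar → queue [Yul, Kai, Cal, Ben, Sam, Dee, Ava, Cyd]
Visit Yul → queue [Kai, Cal, Ben, Sam, Dee, Ava, Cyd]
Visit Kai → queue [Cal, Ben, Sam, Dee, Ava, Cyd]
Visit Cal → queue [Ben, Sam, Dee, Ava, Cyd]
Visit Ben → queue [Sam, Dee, Ava, Cyd]
Visit Sam → queue [Dee, Ava, Cyd]
Visit Dee → queue [Ava, Cyd]
Visit Ava → queue [Cyd]
Visit Cyd → queue []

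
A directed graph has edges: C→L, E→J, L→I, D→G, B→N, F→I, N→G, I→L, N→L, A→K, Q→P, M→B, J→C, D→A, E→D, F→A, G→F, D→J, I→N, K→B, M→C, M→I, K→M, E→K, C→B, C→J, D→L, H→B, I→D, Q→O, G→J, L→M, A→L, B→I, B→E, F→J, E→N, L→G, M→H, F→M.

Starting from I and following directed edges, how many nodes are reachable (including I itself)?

14

BFS from I visits: I, D, L, N, A, G, J, M, K, F, C, B, H, E
Reachable nodes: 14 of 17 total.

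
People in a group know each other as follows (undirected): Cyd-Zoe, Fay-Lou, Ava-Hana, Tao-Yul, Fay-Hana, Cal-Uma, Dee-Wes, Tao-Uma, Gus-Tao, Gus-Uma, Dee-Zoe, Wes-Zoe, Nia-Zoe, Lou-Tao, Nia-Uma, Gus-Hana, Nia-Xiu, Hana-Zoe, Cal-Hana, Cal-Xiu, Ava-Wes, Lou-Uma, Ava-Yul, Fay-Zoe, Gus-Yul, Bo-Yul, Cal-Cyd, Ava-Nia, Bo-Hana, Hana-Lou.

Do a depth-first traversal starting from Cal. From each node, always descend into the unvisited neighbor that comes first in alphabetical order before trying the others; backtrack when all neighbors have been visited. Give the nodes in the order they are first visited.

Cal, Cyd, Zoe, Dee, Wes, Ava, Hana, Bo, Yul, Gus, Tao, Lou, Fay, Uma, Nia, Xiu

Visit Cal
Cal → Cyd
Cyd → Zoe
Zoe → Dee
Dee → Wes
Wes → Ava
Ava → Hana
Hana → Bo
Bo → Yul
Yul → Gus
Gus → Tao
Tao → Lou
Lou → Fay
Lou → Uma
Uma → Nia
Nia → Xiu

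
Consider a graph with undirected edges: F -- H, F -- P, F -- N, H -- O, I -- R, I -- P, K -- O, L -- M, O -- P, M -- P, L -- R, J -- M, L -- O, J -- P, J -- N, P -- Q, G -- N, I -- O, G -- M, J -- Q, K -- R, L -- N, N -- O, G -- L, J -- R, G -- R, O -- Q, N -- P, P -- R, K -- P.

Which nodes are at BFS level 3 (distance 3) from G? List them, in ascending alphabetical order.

H, Q

Level 0: G
Level 1: L, M, N, R
Level 2: F, I, J, K, O, P
Level 3: H, Q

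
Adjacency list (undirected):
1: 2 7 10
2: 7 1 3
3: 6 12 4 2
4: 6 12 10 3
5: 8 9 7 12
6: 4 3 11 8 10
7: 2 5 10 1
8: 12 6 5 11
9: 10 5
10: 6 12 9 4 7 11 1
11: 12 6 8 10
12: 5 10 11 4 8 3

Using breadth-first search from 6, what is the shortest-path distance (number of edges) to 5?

Level 0: 6
Level 1: 3, 4, 8, 10, 11
Level 2: 1, 2, 5, 7, 9, 12
5 first appears at level 2.

2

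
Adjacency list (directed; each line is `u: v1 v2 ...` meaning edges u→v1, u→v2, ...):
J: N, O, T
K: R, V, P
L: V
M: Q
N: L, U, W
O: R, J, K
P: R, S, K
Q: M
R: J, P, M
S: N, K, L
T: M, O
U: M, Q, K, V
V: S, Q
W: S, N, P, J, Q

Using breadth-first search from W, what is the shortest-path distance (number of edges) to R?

2

Level 0: W
Level 1: J, N, P, Q, S
Level 2: K, L, M, O, R, T, U
Level 3: V
R first appears at level 2.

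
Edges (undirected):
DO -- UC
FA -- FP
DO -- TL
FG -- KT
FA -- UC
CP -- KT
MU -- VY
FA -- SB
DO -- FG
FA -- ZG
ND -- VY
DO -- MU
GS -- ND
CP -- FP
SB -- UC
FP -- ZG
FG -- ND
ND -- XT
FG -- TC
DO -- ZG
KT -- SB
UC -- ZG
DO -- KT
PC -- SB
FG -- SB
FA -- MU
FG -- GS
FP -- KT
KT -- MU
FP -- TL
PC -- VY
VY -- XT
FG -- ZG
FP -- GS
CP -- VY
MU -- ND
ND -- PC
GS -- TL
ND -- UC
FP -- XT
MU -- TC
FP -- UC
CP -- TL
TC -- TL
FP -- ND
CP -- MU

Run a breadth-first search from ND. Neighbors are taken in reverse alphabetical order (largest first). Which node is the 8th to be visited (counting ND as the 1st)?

FP

Visit ND; enqueue XT, VY, UC, PC, MU, GS, FP, FG → queue [XT, VY, UC, PC, MU, GS, FP, FG]
Visit XT → queue [VY, UC, PC, MU, GS, FP, FG]
Visit VY; enqueue CP → queue [UC, PC, MU, GS, FP, FG, CP]
Visit UC; enqueue ZG, SB, FA, DO → queue [PC, MU, GS, FP, FG, CP, ZG, SB, FA, DO]
Visit PC → queue [MU, GS, FP, FG, CP, ZG, SB, FA, DO]
Visit MU; enqueue TC, KT → queue [GS, FP, FG, CP, ZG, SB, FA, DO, TC, KT]
Visit GS; enqueue TL → queue [FP, FG, CP, ZG, SB, FA, DO, TC, KT, TL]
Visit FP → queue [FG, CP, ZG, SB, FA, DO, TC, KT, TL]
Visit FG → queue [CP, ZG, SB, FA, DO, TC, KT, TL]
Visit CP → queue [ZG, SB, FA, DO, TC, KT, TL]
Visit ZG → queue [SB, FA, DO, TC, KT, TL]
Visit SB → queue [FA, DO, TC, KT, TL]
Visit FA → queue [DO, TC, KT, TL]
Visit DO → queue [TC, KT, TL]
Visit TC → queue [KT, TL]
Visit KT → queue [TL]
Visit TL → queue []

Visit order: ND, XT, VY, UC, PC, MU, GS, FP, FG, CP, ZG, SB, FA, DO, TC, KT, TL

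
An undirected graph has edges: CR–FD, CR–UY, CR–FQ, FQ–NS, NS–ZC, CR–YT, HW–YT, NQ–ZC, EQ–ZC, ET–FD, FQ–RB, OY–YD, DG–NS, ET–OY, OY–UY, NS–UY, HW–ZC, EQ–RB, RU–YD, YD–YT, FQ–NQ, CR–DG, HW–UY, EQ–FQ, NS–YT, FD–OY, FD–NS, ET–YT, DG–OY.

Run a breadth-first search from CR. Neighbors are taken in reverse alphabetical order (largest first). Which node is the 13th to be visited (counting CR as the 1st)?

Visit CR; enqueue YT, UY, FQ, FD, DG → queue [YT, UY, FQ, FD, DG]
Visit YT; enqueue YD, NS, HW, ET → queue [UY, FQ, FD, DG, YD, NS, HW, ET]
Visit UY; enqueue OY → queue [FQ, FD, DG, YD, NS, HW, ET, OY]
Visit FQ; enqueue RB, NQ, EQ → queue [FD, DG, YD, NS, HW, ET, OY, RB, NQ, EQ]
Visit FD → queue [DG, YD, NS, HW, ET, OY, RB, NQ, EQ]
Visit DG → queue [YD, NS, HW, ET, OY, RB, NQ, EQ]
Visit YD; enqueue RU → queue [NS, HW, ET, OY, RB, NQ, EQ, RU]
Visit NS; enqueue ZC → queue [HW, ET, OY, RB, NQ, EQ, RU, ZC]
Visit HW → queue [ET, OY, RB, NQ, EQ, RU, ZC]
Visit ET → queue [OY, RB, NQ, EQ, RU, ZC]
Visit OY → queue [RB, NQ, EQ, RU, ZC]
Visit RB → queue [NQ, EQ, RU, ZC]
Visit NQ → queue [EQ, RU, ZC]
Visit EQ → queue [RU, ZC]
Visit RU → queue [ZC]
Visit ZC → queue []

Visit order: CR, YT, UY, FQ, FD, DG, YD, NS, HW, ET, OY, RB, NQ, EQ, RU, ZC

NQ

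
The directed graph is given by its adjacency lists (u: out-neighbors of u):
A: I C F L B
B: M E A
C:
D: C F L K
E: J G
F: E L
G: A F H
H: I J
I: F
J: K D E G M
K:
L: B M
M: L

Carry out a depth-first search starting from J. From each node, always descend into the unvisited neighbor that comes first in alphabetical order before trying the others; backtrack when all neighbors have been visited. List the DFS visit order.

J, D, C, F, E, G, A, B, M, L, I, H, K

Visit J
J → D
D → C
D → F
F → E
E → G
G → A
A → B
B → M
M → L
A → I
G → H
D → K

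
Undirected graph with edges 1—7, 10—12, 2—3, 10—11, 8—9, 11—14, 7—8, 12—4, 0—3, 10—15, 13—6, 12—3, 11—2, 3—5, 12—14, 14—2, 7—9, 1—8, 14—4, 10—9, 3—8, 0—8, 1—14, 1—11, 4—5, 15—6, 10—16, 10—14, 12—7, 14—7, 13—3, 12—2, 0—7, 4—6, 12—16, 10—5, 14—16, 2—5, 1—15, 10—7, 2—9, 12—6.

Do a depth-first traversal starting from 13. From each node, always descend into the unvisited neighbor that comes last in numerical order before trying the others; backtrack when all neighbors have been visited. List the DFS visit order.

13 -> 6 -> 15 -> 10 -> 16 -> 14 -> 12 -> 7 -> 9 -> 8 -> 3 -> 5 -> 4 -> 2 -> 11 -> 1 -> 0

Visit 13
13 → 6
6 → 15
15 → 10
10 → 16
16 → 14
14 → 12
12 → 7
7 → 9
9 → 8
8 → 3
3 → 5
5 → 4
5 → 2
2 → 11
11 → 1
3 → 0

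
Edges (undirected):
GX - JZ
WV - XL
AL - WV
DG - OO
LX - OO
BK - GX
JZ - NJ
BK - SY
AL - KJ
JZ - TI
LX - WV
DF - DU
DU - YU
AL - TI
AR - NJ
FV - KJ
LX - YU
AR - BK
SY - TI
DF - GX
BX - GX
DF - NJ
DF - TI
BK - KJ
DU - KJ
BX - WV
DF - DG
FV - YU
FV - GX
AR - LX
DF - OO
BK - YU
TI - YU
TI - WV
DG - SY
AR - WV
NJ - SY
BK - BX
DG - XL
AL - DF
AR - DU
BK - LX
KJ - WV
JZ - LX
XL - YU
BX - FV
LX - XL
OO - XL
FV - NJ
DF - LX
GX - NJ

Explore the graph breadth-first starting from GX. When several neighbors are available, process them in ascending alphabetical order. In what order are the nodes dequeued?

GX, BK, BX, DF, FV, JZ, NJ, AR, KJ, LX, SY, YU, WV, AL, DG, DU, OO, TI, XL

Visit GX; enqueue BK, BX, DF, FV, JZ, NJ → queue [BK, BX, DF, FV, JZ, NJ]
Visit BK; enqueue AR, KJ, LX, SY, YU → queue [BX, DF, FV, JZ, NJ, AR, KJ, LX, SY, YU]
Visit BX; enqueue WV → queue [DF, FV, JZ, NJ, AR, KJ, LX, SY, YU, WV]
Visit DF; enqueue AL, DG, DU, OO, TI → queue [FV, JZ, NJ, AR, KJ, LX, SY, YU, WV, AL, DG, DU, OO, TI]
Visit FV → queue [JZ, NJ, AR, KJ, LX, SY, YU, WV, AL, DG, DU, OO, TI]
Visit JZ → queue [NJ, AR, KJ, LX, SY, YU, WV, AL, DG, DU, OO, TI]
Visit NJ → queue [AR, KJ, LX, SY, YU, WV, AL, DG, DU, OO, TI]
Visit AR → queue [KJ, LX, SY, YU, WV, AL, DG, DU, OO, TI]
Visit KJ → queue [LX, SY, YU, WV, AL, DG, DU, OO, TI]
Visit LX; enqueue XL → queue [SY, YU, WV, AL, DG, DU, OO, TI, XL]
Visit SY → queue [YU, WV, AL, DG, DU, OO, TI, XL]
Visit YU → queue [WV, AL, DG, DU, OO, TI, XL]
Visit WV → queue [AL, DG, DU, OO, TI, XL]
Visit AL → queue [DG, DU, OO, TI, XL]
Visit DG → queue [DU, OO, TI, XL]
Visit DU → queue [OO, TI, XL]
Visit OO → queue [TI, XL]
Visit TI → queue [XL]
Visit XL → queue []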